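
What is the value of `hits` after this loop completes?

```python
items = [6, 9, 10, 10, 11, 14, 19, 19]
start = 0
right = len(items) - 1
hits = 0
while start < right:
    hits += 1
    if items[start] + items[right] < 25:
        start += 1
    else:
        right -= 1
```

Steps to find pair summing to 25
`hits` takes the values: 0 → 1 → 2 → 3 → 4 → 5 → 6 → 7

Answer: 7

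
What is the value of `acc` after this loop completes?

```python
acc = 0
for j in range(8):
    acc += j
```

Sum of 0 to 7 = 28
`acc` takes the values: 0 → 1 → 3 → 6 → 10 → 15 → 21 → 28

Answer: 28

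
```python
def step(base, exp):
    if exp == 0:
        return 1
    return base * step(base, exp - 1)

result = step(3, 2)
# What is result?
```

step(3, 2) = 3 * 3 = 9

Answer: 9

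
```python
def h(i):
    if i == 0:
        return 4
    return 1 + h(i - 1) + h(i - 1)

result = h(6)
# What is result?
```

h(i) = 1 + 2·h(i-1), h(0)=4. Closed form: (4+1)·2^6 - 1 = 319.

Answer: 319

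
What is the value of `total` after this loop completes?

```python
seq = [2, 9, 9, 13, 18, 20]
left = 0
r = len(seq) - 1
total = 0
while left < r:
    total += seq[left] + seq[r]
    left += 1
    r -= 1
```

Sum of pairs from ends
`total` takes the values: 0 → 22 → 49 → 71

Answer: 71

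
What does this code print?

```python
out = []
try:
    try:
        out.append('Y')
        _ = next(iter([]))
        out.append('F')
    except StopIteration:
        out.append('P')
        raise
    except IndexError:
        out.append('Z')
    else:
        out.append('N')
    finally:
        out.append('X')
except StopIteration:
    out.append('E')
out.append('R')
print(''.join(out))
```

Execution trace: 'Y' (inner try body) → 'P' (inner except StopIteration) → 'X' (inner finally) → 'E' (outer except StopIteration) → 'R' (after the try/except). Output: YPXER

Answer: YPXER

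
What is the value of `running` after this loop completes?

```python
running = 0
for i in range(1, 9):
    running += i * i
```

Sum of squares 1² to 8² = 204
`running` takes the values: 0 → 1 → 5 → 14 → 30 → 55 → 91 → 140 → 204

Answer: 204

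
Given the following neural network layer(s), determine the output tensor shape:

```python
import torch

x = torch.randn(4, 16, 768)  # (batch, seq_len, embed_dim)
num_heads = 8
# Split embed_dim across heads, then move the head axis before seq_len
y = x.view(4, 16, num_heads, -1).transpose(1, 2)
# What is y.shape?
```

Input: (4, 16, 768) -> head_dim = 768 // 8 = 96; after view: (4, 16, 8, 96) -> after transpose(1, 2): (4, 8, 16, 96) -> Output: (4, 8, 16, 96)

Answer: (4, 8, 16, 96)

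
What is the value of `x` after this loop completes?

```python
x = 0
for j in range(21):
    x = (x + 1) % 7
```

Increment mod 7, 21 times = 0
`x` takes the values: 0 → 1 → 2 → 3 → 4 → 5 → 6 → 0 → 1 → 2 → 3 → 4 → 5 → 6 → 0 → 1 → 2 → 3 → 4 → 5 → 6 → 0

Answer: 0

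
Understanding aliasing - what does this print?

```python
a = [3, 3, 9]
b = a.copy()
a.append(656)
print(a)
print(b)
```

Key concept: list.copy() creates independent copy.
Step by step:
`a = [3, 3, 9]` → a = [3, 3, 9]
`b = a.copy()` → b = [3, 3, 9]
`a.append(656)` → a = [3, 3, 9, 656]
`print(a)` → prints [3, 3, 9, 656]
`print(b)` → prints [3, 3, 9]

Answer:
[3, 3, 9, 656]
[3, 3, 9]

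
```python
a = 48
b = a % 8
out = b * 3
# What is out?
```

Trace:
`a = 48` → a = 48
`b = a % 8` → b = 0
`out = b * 3` → out = 0
So out = 0

Answer: 0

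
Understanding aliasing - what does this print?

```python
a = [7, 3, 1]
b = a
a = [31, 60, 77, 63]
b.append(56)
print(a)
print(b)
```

Key concept: rebinding vs mutation: a is rebound to a new list, b still points at the original.
Step by step:
`a = [7, 3, 1]` → a = [7, 3, 1]
`b = a` → b = [7, 3, 1] (same object as a)
`a = [31, 60, 77, 63]` → a = [31, 60, 77, 63]
`b.append(56)` → b = [7, 3, 1, 56]
`print(a)` → prints [31, 60, 77, 63]
`print(b)` → prints [7, 3, 1, 56]

Answer:
[31, 60, 77, 63]
[7, 3, 1, 56]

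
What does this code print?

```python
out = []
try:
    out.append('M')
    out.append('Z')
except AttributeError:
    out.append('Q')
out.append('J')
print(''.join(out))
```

Execution trace: 'M' (try body) → 'Z' (try body, no exception) → 'J' (after the try/except). Output: MZJ

Answer: MZJ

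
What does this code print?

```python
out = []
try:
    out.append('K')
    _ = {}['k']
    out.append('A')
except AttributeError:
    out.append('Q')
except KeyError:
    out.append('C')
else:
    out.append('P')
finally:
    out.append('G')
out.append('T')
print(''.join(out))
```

Execution trace: 'K' (try body) → 'C' (except KeyError) → 'G' (finally) → 'T' (after the try/except). Output: KCGT

Answer: KCGT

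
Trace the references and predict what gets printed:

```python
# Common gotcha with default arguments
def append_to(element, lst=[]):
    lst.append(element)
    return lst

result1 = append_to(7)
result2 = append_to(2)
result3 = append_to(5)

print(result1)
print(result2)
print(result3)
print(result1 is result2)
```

Key concept: mutable default argument gotcha.
Step by step:
`result1 = append_to(7)` → result1 = [7]
`result2 = append_to(2)` → result1 = [7, 2] (same object as result2); result2 = [7, 2] (same object as result1)
`result3 = append_to(5)` → result1 = [7, 2, 5] (same object as result2, result3); result2 = [7, 2, 5] (same object as result1, result3); result3 = [7, 2, 5] (same object as result1, result2)
`print(result1)` → prints [7, 2, 5]
`print(result2)` → prints [7, 2, 5]
`print(result3)` → prints [7, 2, 5]
`print(result1 is result2)` → prints True

Answer:
[7, 2, 5]
[7, 2, 5]
[7, 2, 5]
True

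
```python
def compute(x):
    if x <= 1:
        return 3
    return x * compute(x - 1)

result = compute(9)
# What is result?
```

compute(9) = 9 * 8 * 7 * 6 * 5 * 4 * 3 * 2 * 3 = 1088640

Answer: 1088640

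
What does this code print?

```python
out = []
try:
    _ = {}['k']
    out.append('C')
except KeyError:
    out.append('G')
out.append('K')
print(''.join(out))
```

Execution trace: 'G' (except KeyError) → 'K' (after the try/except). Output: GK

Answer: GK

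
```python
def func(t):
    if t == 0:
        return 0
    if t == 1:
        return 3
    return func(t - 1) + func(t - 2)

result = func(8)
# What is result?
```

Build up from base cases: func(0)=0, func(1)=3, func(2)=3, func(3)=6, func(4)=9, func(5)=15, func(6)=24, ..., func(8)=63

Answer: 63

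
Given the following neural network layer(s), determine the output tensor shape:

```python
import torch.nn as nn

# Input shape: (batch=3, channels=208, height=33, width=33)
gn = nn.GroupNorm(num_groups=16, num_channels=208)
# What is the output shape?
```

Input: (3, 208, 33, 33) -> Output: (3, 208, 33, 33)

Answer: (3, 208, 33, 33)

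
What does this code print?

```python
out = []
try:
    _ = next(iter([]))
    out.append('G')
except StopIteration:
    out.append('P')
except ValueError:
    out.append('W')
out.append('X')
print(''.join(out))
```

Execution trace: 'P' (except StopIteration) → 'X' (after the try/except). Output: PX

Answer: PX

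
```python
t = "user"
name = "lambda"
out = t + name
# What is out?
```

Trace:
`t = "user"` → t = 'user'
`name = "lambda"` → name = 'lambda'
`out = t + name` → out = 'userlambda'
So out = 'userlambda'

Answer: 'userlambda'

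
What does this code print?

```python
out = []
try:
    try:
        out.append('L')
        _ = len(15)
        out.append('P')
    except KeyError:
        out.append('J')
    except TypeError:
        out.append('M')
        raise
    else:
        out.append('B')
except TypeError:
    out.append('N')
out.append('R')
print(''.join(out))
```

Execution trace: 'L' (inner try body) → 'M' (inner except TypeError) → 'N' (outer except TypeError) → 'R' (after the try/except). Output: LMNR

Answer: LMNR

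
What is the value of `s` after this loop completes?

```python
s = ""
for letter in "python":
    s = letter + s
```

Reverse 'python'
`s` takes the values: "" → "p" → "yp" → "typ" → "htyp" → "ohtyp" → "nohtyp"

Answer: "nohtyp"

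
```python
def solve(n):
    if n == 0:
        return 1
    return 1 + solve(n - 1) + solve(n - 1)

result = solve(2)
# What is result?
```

solve(n) = 1 + 2·solve(n-1), solve(0)=1. Closed form: (1+1)·2^2 - 1 = 7.

Answer: 7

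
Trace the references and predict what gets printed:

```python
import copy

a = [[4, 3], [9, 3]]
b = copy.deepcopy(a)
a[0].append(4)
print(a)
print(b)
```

Key concept: deep copy is fully independent.
Step by step:
`a = [[4, 3], [9, 3]]` → a = [[4, 3], [9, 3]]
`b = copy.deepcopy(a)` → b = [[4, 3], [9, 3]]
`a[0].append(4)` → a = [[4, 3, 4], [9, 3]]
`print(a)` → prints [[4, 3, 4], [9, 3]]
`print(b)` → prints [[4, 3], [9, 3]]

Answer:
[[4, 3, 4], [9, 3]]
[[4, 3], [9, 3]]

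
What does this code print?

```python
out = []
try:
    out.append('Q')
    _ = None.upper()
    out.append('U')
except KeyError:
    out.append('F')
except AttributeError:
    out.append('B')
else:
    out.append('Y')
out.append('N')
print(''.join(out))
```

Execution trace: 'Q' (try body) → 'B' (except AttributeError) → 'N' (after the try/except). Output: QBN

Answer: QBN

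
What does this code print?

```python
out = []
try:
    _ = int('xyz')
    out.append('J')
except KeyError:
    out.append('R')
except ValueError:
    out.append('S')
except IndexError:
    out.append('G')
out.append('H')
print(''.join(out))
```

Execution trace: 'S' (except ValueError) → 'H' (after the try/except). Output: SH

Answer: SH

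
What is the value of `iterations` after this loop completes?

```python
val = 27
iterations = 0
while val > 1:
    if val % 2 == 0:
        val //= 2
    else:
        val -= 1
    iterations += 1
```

Steps to reduce 27 to 1
`iterations` takes the values: 0 → 1 → 2 → 3 → 4 → 5 → 6 → 7

Answer: 7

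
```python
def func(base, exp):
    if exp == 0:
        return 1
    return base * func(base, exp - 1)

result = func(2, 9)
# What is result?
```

func(2, 9) = 2 * 2 * 2 * 2 * 2 * 2 * 2 * 2 * 2 = 512

Answer: 512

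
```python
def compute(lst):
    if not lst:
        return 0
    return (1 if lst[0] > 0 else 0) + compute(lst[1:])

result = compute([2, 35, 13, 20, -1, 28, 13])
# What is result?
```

Count of positive elements in [2, 35, 13, 20, -1, 28, 13] = 6

Answer: 6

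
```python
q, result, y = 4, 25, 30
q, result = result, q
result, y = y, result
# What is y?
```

Trace:
`q, result, y = 4, 25, 30` → q = 4; result = 25; y = 30
`q, result = result, q` → q = 25; result = 4
`result, y = y, result` → result = 30; y = 4
So y = 4

Answer: 4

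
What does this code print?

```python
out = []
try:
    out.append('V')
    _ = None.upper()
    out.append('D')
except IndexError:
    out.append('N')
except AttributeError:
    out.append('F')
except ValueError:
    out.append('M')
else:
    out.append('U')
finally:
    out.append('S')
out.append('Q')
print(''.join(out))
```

Execution trace: 'V' (try body) → 'F' (except AttributeError) → 'S' (finally) → 'Q' (after the try/except). Output: VFSQ

Answer: VFSQ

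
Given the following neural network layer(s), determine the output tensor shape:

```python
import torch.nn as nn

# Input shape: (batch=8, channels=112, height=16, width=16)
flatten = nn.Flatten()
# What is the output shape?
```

Input: (8, 112, 16, 16) -> Output: (8, 28672)

Answer: (8, 28672)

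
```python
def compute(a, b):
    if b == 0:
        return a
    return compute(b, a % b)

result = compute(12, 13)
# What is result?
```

compute(12, 13) -> compute(13, 12) -> compute(12, 1) -> compute(1, 0) -> 1

Answer: 1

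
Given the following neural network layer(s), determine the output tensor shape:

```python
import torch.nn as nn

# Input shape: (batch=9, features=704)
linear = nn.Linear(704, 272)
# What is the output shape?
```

Input: (9, 704) -> Output: (9, 272)

Answer: (9, 272)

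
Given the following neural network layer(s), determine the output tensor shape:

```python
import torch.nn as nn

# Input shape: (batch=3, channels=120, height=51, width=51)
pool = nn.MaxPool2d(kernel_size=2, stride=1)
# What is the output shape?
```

Input: (3, 120, 51, 51) -> Output: (3, 120, 50, 50)

Answer: (3, 120, 50, 50)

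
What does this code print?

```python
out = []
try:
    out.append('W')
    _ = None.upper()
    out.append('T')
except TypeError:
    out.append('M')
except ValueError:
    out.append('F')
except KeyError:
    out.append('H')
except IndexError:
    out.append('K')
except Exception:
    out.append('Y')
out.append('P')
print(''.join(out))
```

Execution trace: 'W' (try body) → 'Y' (except Exception) → 'P' (after the try/except). Output: WYP

Answer: WYP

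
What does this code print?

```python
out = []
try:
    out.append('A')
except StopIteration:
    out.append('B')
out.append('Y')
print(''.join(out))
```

Execution trace: 'A' (try body, no exception) → 'Y' (after the try/except). Output: AY

Answer: AY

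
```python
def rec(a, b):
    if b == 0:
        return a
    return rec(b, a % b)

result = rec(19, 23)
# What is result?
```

rec(19, 23) -> rec(23, 19) -> rec(19, 4) -> rec(4, 3) -> rec(3, 1) -> rec(1, 0) -> 1

Answer: 1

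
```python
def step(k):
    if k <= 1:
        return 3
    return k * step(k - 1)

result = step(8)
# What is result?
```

step(8) = 8 * 7 * 6 * 5 * 4 * 3 * 2 * 3 = 120960

Answer: 120960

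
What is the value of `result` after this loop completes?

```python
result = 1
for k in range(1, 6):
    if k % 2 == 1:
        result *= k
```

Product of odd numbers 1 to 5
`result` takes the values: 1 → 3 → 15

Answer: 15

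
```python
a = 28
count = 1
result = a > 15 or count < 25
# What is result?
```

Trace:
`a = 28` → a = 28
`count = 1` → count = 1
`result = a > 15 or count < 25` → result = True
So result = True

Answer: True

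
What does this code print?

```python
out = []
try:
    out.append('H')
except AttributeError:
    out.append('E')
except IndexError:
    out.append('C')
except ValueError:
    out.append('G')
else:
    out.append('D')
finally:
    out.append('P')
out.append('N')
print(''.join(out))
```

Execution trace: 'H' (try body, no exception) → 'D' (else) → 'P' (finally) → 'N' (after the try/except). Output: HDPN

Answer: HDPN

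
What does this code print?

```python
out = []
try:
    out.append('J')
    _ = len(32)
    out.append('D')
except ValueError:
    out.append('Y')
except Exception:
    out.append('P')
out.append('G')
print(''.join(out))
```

Execution trace: 'J' (try body) → 'P' (except Exception) → 'G' (after the try/except). Output: JPG

Answer: JPG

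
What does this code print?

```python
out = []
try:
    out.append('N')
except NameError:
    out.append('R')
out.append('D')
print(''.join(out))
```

Execution trace: 'N' (try body, no exception) → 'D' (after the try/except). Output: ND

Answer: ND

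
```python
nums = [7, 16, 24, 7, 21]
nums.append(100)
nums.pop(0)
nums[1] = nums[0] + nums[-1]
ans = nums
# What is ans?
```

Trace:
`nums = [7, 16, 24, 7, 21]` → nums = [7, 16, 24, 7, 21]
`nums.append(100)` → nums = [7, 16, 24, 7, 21, 100]
`nums.pop(0)` → nums = [16, 24, 7, 21, 100]
`nums[1] = nums[0] + nums[-1]` → nums = [16, 116, 7, 21, 100]
`ans = nums` → ans = [16, 116, 7, 21, 100]
So ans = [16, 116, 7, 21, 100]

Answer: [16, 116, 7, 21, 100]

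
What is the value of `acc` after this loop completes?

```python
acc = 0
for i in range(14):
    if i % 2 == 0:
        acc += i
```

Sum of even numbers 0 to 13
`acc` takes the values: 0 → 2 → 6 → 12 → 20 → 30 → 42

Answer: 42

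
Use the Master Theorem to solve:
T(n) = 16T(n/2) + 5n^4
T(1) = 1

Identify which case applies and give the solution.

a=16, b=2, f(n)=5n^4. log_2(16) = 4. Since c=4 = 4, Case 2 applies: T(n) = Θ(n^log_b(a) · log n) = O(n^4 log n).

Answer: O(n^4 log n) - Case 2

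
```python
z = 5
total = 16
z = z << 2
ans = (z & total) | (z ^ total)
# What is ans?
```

Trace:
`z = 5` → z = 5
`total = 16` → total = 16
`z = z << 2` → z = 20
`ans = (z & total) | (z ^ total)` → ans = 20
So ans = 20

Answer: 20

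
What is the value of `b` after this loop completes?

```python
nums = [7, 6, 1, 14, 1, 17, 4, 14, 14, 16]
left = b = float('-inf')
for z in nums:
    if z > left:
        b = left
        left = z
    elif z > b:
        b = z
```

Second largest (with repeats) in [7, 6, 1, 14, 1, 17, 4, 14, 14, 16]
`b` takes the values: -inf → 6 → 7 → 14 → 16

Answer: 16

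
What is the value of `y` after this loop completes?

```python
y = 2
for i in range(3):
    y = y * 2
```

Multiply by 2, 3 times: 2 * 2^3 = 16
`y` takes the values: 2 → 4 → 8 → 16

Answer: 16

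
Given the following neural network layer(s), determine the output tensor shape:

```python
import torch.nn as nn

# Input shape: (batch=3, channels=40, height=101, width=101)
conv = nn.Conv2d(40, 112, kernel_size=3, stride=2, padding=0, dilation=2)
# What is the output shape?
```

Input: (3, 40, 101, 101) -> Output: (3, 112, 49, 49)

Answer: (3, 112, 49, 49)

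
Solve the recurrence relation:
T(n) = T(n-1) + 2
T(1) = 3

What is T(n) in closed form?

Unrolling: T(n) = T(1) + 2·(n-1) = 3 + 2(n-1) = 2n + 1.

Answer: T(n) = 2n + 1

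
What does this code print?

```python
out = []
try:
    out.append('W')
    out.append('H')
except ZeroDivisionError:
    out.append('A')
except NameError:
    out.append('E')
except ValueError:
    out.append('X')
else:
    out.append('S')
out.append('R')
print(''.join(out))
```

Execution trace: 'W' (try body) → 'H' (try body, no exception) → 'S' (else) → 'R' (after the try/except). Output: WHSR

Answer: WHSR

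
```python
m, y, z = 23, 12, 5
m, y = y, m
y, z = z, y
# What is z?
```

Trace:
`m, y, z = 23, 12, 5` → m = 23; y = 12; z = 5
`m, y = y, m` → m = 12; y = 23
`y, z = z, y` → y = 5; z = 23
So z = 23

Answer: 23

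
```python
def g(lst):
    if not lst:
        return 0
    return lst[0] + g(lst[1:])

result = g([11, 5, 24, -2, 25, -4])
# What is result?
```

11 + 5 + 24 + (-2) + 25 + (-4) + 0 = 59

Answer: 59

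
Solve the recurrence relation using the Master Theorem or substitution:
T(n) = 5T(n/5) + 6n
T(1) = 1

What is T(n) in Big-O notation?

By Master Theorem: a=5, b=5, f(n)=6n. Since log_5(5) = 1 and f(n) = Θ(n^1), Case 2 applies. T(n) = O(n log n).

Answer: O(n log n)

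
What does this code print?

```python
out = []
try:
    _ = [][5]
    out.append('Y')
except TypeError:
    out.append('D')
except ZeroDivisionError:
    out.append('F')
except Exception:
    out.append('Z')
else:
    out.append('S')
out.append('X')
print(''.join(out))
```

Execution trace: 'Z' (except Exception) → 'X' (after the try/except). Output: ZX

Answer: ZX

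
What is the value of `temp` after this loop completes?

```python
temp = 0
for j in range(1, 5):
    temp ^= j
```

XOR of 1 to 4
`temp` takes the values: 0 → 1 → 3 → 0 → 4

Answer: 4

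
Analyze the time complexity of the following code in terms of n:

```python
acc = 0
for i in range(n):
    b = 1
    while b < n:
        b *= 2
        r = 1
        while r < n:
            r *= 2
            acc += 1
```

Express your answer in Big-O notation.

Each loop level contributes: n × log n × log n. Multiplying the contributions gives O(n log² n).

Answer: O(n log² n)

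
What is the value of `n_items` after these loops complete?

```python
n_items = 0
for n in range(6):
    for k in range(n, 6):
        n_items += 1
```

Upper triangle: 6 + 5 + ... + 1
`n_items` takes the values: 0 → 1 → 2 → 3 → 4 → 5 → 6 → 7 → 8 → 9 → 10 → 11 → 12 → 13 → 14 → 15 → 16 → 17 → 18 → 19 → 20 → 21

Answer: 21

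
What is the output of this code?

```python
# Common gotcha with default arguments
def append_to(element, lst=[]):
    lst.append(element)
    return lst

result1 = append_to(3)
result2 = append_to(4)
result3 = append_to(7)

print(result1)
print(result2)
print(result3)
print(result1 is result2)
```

Key concept: mutable default argument gotcha.
Step by step:
`result1 = append_to(3)` → result1 = [3]
`result2 = append_to(4)` → result1 = [3, 4] (same object as result2); result2 = [3, 4] (same object as result1)
`result3 = append_to(7)` → result1 = [3, 4, 7] (same object as result2, result3); result2 = [3, 4, 7] (same object as result1, result3); result3 = [3, 4, 7] (same object as result1, result2)
`print(result1)` → prints [3, 4, 7]
`print(result2)` → prints [3, 4, 7]
`print(result3)` → prints [3, 4, 7]
`print(result1 is result2)` → prints True

Answer:
[3, 4, 7]
[3, 4, 7]
[3, 4, 7]
True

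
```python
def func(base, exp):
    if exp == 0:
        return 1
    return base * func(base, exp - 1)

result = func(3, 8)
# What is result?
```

func(3, 8) = 3 * 3 * 3 * 3 * 3 * 3 * 3 * 3 = 6561

Answer: 6561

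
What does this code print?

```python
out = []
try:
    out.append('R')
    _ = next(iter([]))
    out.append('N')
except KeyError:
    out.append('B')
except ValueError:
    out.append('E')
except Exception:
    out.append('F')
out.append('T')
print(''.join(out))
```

Execution trace: 'R' (try body) → 'F' (except Exception) → 'T' (after the try/except). Output: RFT

Answer: RFT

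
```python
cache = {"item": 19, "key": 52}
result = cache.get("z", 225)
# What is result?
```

Trace:
`cache = {"item": 19, "key": 52}` → cache = {'item': 19, 'key': 52}
`result = cache.get("z", 225)` → result = 225
So result = 225

Answer: 225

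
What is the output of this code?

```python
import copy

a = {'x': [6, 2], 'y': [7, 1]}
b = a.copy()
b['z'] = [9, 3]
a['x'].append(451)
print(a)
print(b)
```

Key concept: shallow copy of dict with mutable values.
Step by step:
`a = {'x': [6, 2], 'y': [7, 1]}` → a = {'x': [6, 2], 'y': [7, 1]}
`b = a.copy()` → b = {'x': [6, 2], 'y': [7, 1]}
`b['z'] = [9, 3]` → b = {'x': [6, 2], 'y': [7, 1], 'z': [9, 3]}
`a['x'].append(451)` → a = {'x': [6, 2, 451], 'y': [7, 1]}; b = {'x': [6, 2, 451], 'y': [7, 1], 'z': [9, 3]}
`print(a)` → prints {'x': [6, 2, 451], 'y': [7, 1]}
`print(b)` → prints {'x': [6, 2, 451], 'y': [7, 1], 'z': [9, 3]}

Answer:
{'x': [6, 2, 451], 'y': [7, 1]}
{'x': [6, 2, 451], 'y': [7, 1], 'z': [9, 3]}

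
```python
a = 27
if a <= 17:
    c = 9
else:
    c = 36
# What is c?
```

Trace:
`a = 27` → a = 27
`if a <= 17: ...` → a <= 17 is False, take else branch → c = 36
So c = 36

Answer: 36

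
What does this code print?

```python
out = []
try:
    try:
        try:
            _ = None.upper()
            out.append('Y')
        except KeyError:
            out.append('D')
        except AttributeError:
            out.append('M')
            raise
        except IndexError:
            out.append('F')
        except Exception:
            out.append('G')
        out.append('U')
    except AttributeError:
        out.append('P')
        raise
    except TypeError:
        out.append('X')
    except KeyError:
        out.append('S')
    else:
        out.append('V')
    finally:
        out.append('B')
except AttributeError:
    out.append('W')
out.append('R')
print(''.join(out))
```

Execution trace: 'M' (inner except AttributeError) → 'P' (except AttributeError) → 'B' (finally) → 'W' (outer except AttributeError) → 'R' (after the try/except). Output: MPBWR

Answer: MPBWR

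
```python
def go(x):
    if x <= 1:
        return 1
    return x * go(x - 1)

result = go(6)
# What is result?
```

go(6) = 6 * 5 * 4 * 3 * 2 * 1 = 720

Answer: 720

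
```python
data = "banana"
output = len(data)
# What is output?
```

Trace:
`data = "banana"` → data = 'banana'
`output = len(data)` → output = 6
So output = 6

Answer: 6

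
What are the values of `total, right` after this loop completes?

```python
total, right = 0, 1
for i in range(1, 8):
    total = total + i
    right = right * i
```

Sum and factorial of 1 to 7
`total, right` takes the values: (0, 1) → (1, 1) → (3, 1) → (3, 2) → (6, 2) → (6, 6) → (10, 6) → (10, 24) → (15, 24) → (15, 120) → (21, 120) → (21, 720) → (28, 720) → (28, 5040)

Answer: 28, 5040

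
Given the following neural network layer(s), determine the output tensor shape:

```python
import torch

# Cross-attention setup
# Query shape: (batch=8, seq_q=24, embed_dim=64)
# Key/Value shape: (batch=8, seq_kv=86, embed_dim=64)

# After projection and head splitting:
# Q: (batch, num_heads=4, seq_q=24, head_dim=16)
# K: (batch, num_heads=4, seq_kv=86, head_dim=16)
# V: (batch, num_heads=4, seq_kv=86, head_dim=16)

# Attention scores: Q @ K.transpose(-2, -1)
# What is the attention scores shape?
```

Input: (8, 24, 64) -> Output: (8, 4, 24, 86)

Answer: (8, 4, 24, 86)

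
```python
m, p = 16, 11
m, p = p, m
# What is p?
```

Trace:
`m, p = 16, 11` → m = 16; p = 11
`m, p = p, m` → m = 11; p = 16
So p = 16

Answer: 16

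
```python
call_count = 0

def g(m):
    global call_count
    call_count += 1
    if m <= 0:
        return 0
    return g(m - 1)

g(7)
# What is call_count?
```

Linear recursion stepping by 1: 8 calls from m=7 down to ≤0.

Answer: 8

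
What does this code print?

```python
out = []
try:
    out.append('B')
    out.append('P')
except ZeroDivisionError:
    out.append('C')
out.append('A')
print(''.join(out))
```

Execution trace: 'B' (try body) → 'P' (try body, no exception) → 'A' (after the try/except). Output: BPA

Answer: BPA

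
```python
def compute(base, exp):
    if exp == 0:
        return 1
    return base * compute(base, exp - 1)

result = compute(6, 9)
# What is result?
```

compute(6, 9) = 6 * 6 * 6 * 6 * 6 * 6 * 6 * 6 * 6 = 10077696

Answer: 10077696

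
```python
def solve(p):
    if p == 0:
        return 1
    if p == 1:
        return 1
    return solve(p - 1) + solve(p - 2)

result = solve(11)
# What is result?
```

Build up from base cases: solve(0)=1, solve(1)=1, solve(2)=2, solve(3)=3, solve(4)=5, solve(5)=8, solve(6)=13, ..., solve(11)=144

Answer: 144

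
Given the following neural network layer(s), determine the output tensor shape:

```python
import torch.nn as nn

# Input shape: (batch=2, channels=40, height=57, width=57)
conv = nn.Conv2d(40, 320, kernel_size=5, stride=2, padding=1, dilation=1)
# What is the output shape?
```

Input: (2, 40, 57, 57) -> Output: (2, 320, 28, 28)

Answer: (2, 320, 28, 28)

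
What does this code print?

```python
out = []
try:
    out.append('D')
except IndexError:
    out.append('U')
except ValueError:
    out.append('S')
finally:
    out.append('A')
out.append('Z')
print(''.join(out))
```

Execution trace: 'D' (try body, no exception) → 'A' (finally) → 'Z' (after the try/except). Output: DAZ

Answer: DAZ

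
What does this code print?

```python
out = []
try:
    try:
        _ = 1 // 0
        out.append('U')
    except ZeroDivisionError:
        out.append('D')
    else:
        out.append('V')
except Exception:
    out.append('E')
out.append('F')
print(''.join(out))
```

Execution trace: 'D' (inner except ZeroDivisionError) → 'F' (after the try/except). Output: DF

Answer: DF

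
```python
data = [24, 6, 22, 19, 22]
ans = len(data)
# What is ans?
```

Trace:
`data = [24, 6, 22, 19, 22]` → data = [24, 6, 22, 19, 22]
`ans = len(data)` → ans = 5
So ans = 5

Answer: 5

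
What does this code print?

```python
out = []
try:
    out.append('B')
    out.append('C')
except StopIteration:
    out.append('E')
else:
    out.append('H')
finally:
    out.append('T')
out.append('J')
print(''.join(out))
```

Execution trace: 'B' (try body) → 'C' (try body, no exception) → 'H' (else) → 'T' (finally) → 'J' (after the try/except). Output: BCHTJ

Answer: BCHTJ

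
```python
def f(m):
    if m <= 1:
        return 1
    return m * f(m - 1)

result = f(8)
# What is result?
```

f(8) = 8 * 7 * 6 * 5 * 4 * 3 * 2 * 1 = 40320

Answer: 40320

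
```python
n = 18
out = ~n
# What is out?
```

Trace:
`n = 18` → n = 18
`out = ~n` → out = -19
So out = -19

Answer: -19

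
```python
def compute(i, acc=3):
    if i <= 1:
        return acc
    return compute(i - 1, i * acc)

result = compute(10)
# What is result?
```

Accumulator trace (n, acc): (10, 3) -> (9, 30) -> (8, 270) -> (7, 2160) -> (6, 15120) -> (5, 90720) -> (4, 453600) -> (3, 1814400) -> (2, 5443200) -> (1, 10886400) -> return 10886400

Answer: 10886400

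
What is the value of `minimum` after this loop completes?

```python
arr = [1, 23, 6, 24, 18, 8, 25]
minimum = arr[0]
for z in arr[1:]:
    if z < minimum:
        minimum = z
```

Minimum of [1, 23, 6, 24, 18, 8, 25]
`minimum` takes the values: 1

Answer: 1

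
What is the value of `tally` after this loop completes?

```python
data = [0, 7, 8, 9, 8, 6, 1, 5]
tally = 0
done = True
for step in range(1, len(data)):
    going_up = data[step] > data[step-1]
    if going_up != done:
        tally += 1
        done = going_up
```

Count direction changes in [0, 7, 8, 9, 8, 6, 1, 5]
`tally` takes the values: 0 → 1 → 2

Answer: 2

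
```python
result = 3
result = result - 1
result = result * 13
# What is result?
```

Trace:
`result = 3` → result = 3
`result = result - 1` → result = 2
`result = result * 13` → result = 26
So result = 26

Answer: 26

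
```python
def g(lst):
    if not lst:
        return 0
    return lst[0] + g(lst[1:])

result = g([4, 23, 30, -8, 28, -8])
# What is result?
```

4 + 23 + 30 + (-8) + 28 + (-8) + 0 = 69

Answer: 69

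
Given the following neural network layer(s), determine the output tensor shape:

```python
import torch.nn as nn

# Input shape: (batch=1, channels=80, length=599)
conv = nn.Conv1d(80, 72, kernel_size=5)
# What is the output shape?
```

Input: (1, 80, 599) -> Output: (1, 72, 595)

Answer: (1, 72, 595)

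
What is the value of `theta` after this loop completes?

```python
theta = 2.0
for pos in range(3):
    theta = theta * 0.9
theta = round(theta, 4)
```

Exponential decay: 2.0 * 0.9^3
`theta` takes the values: 2.0 → 1.8 → 1.62 → 1.458

Answer: 1.458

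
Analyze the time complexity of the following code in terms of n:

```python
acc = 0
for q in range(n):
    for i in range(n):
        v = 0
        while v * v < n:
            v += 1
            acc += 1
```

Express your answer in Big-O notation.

Each loop level contributes: n × n × √n. Multiplying the contributions gives O(n^2√n).

Answer: O(n^2√n)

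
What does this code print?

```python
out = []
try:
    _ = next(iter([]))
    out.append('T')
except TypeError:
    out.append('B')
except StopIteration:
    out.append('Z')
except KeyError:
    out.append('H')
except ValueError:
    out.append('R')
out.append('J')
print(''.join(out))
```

Execution trace: 'Z' (except StopIteration) → 'J' (after the try/except). Output: ZJ

Answer: ZJ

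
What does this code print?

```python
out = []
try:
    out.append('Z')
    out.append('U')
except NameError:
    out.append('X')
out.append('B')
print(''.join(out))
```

Execution trace: 'Z' (try body) → 'U' (try body, no exception) → 'B' (after the try/except). Output: ZUB

Answer: ZUB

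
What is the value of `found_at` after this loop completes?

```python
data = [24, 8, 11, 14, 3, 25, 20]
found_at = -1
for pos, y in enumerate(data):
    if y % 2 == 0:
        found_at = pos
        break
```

First even number index in [24, 8, 11, 14, 3, 25, 20]
`found_at` takes the values: -1 → 0

Answer: 0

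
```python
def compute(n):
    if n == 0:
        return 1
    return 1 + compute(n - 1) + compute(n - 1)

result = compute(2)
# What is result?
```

compute(n) = 1 + 2·compute(n-1), compute(0)=1. Closed form: (1+1)·2^2 - 1 = 7.

Answer: 7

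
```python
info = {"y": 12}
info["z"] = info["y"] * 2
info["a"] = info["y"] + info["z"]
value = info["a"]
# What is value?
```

Trace:
`info = {"y": 12}` → info = {'y': 12}
`info["z"] = info["y"] * 2` → info = {'y': 12, 'z': 24}
`info["a"] = info["y"] + info["z"]` → info = {'y': 12, 'z': 24, 'a': 36}
`value = info["a"]` → value = 36
So value = 36

Answer: 36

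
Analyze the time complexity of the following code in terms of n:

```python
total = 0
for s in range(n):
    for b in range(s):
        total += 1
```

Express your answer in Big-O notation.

Each loop level contributes: n × n. Multiplying the contributions gives O(n^2).

Answer: O(n^2)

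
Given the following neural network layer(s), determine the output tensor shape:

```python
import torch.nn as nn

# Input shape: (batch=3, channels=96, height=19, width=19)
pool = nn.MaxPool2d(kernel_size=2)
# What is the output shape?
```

Input: (3, 96, 19, 19) -> Output: (3, 96, 9, 9)

Answer: (3, 96, 9, 9)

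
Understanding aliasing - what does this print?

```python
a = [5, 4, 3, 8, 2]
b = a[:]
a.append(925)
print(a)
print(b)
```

Key concept: slice [:] creates copy.
Step by step:
`a = [5, 4, 3, 8, 2]` → a = [5, 4, 3, 8, 2]
`b = a[:]` → b = [5, 4, 3, 8, 2]
`a.append(925)` → a = [5, 4, 3, 8, 2, 925]
`print(a)` → prints [5, 4, 3, 8, 2, 925]
`print(b)` → prints [5, 4, 3, 8, 2]

Answer:
[5, 4, 3, 8, 2, 925]
[5, 4, 3, 8, 2]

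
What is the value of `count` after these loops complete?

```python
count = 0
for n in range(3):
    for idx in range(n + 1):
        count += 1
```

Triangle: 1 + 2 + ... + 3
`count` takes the values: 0 → 1 → 2 → 3 → 4 → 5 → 6

Answer: 6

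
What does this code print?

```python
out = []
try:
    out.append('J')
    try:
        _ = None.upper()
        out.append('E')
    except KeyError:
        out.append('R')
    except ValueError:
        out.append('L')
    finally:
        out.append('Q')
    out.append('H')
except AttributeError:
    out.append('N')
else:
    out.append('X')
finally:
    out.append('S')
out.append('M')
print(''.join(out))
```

Execution trace: 'J' (try body) → 'Q' (inner finally) → 'N' (except AttributeError) → 'S' (finally) → 'M' (after the try/except). Output: JQNSM

Answer: JQNSM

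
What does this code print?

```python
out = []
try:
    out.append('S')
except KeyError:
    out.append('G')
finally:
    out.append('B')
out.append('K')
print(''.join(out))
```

Execution trace: 'S' (try body, no exception) → 'B' (finally) → 'K' (after the try/except). Output: SBK

Answer: SBK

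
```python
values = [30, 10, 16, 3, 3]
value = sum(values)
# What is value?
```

Trace:
`values = [30, 10, 16, 3, 3]` → values = [30, 10, 16, 3, 3]
`value = sum(values)` → value = 62
So value = 62

Answer: 62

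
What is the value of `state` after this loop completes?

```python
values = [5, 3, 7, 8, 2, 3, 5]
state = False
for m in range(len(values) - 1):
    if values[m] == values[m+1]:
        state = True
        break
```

Check consecutive duplicates in [5, 3, 7, 8, 2, 3, 5]
`state` takes the values: False

Answer: False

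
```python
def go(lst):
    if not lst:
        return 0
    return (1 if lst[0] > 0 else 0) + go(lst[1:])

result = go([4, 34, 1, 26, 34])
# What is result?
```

Count of positive elements in [4, 34, 1, 26, 34] = 5

Answer: 5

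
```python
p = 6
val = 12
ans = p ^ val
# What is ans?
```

Trace:
`p = 6` → p = 6
`val = 12` → val = 12
`ans = p ^ val` → ans = 10
So ans = 10

Answer: 10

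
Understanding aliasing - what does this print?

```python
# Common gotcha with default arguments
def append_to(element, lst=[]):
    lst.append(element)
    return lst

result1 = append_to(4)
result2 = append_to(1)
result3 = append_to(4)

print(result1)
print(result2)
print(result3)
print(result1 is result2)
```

Key concept: mutable default argument gotcha.
Step by step:
`result1 = append_to(4)` → result1 = [4]
`result2 = append_to(1)` → result1 = [4, 1] (same object as result2); result2 = [4, 1] (same object as result1)
`result3 = append_to(4)` → result1 = [4, 1, 4] (same object as result2, result3); result2 = [4, 1, 4] (same object as result1, result3); result3 = [4, 1, 4] (same object as result1, result2)
`print(result1)` → prints [4, 1, 4]
`print(result2)` → prints [4, 1, 4]
`print(result3)` → prints [4, 1, 4]
`print(result1 is result2)` → prints True

Answer:
[4, 1, 4]
[4, 1, 4]
[4, 1, 4]
True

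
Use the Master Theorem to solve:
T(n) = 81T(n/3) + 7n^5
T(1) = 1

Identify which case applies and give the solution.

a=81, b=3, f(n)=7n^5. log_3(81) = 4. Since c=5 > 4 and the regularity condition holds (81(n/3)^5 = (81/3^5)n^5 with 81/3^5 < 1), Case 3 applies: T(n) = Θ(f(n)) = O(n^5).

Answer: O(n^5) - Case 3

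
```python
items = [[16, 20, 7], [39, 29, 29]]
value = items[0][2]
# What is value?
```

Trace:
`items = [[16, 20, 7], [39, 29, 29]]` → items = [[16, 20, 7], [39, 29, 29]]
`value = items[0][2]` → value = 7
So value = 7

Answer: 7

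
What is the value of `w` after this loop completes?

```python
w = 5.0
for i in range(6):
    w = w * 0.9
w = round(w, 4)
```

Exponential decay: 5.0 * 0.9^6
`w` takes the values: 5.0 → 4.5 → 4.05 → 3.645 → 3.2805 → 2.95245 → 2.657205 → 2.6572

Answer: 2.6572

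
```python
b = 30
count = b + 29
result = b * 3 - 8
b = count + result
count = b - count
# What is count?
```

Trace:
`b = 30` → b = 30
`count = b + 29` → count = 59
`result = b * 3 - 8` → result = 82
`b = count + result` → b = 141
`count = b - count` → count = 82
So count = 82

Answer: 82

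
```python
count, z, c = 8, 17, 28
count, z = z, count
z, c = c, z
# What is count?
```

Trace:
`count, z, c = 8, 17, 28` → count = 8; z = 17; c = 28
`count, z = z, count` → count = 17; z = 8
`z, c = c, z` → z = 28; c = 8
So count = 17

Answer: 17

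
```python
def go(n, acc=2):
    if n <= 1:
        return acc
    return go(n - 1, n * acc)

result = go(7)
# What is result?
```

Accumulator trace (n, acc): (7, 2) -> (6, 14) -> (5, 84) -> (4, 420) -> (3, 1680) -> (2, 5040) -> (1, 10080) -> return 10080

Answer: 10080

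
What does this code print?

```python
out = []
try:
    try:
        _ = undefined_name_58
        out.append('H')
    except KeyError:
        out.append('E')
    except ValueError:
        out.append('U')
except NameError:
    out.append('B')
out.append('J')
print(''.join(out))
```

Execution trace: 'B' (outer except NameError) → 'J' (after the try/except). Output: BJ

Answer: BJ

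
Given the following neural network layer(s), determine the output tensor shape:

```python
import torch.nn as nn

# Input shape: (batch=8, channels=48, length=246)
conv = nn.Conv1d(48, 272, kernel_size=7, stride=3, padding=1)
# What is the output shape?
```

Input: (8, 48, 246) -> Output: (8, 272, 81)

Answer: (8, 272, 81)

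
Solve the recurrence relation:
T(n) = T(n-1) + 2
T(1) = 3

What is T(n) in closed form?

Unrolling: T(n) = T(1) + 2·(n-1) = 3 + 2(n-1) = 2n + 1.

Answer: T(n) = 2n + 1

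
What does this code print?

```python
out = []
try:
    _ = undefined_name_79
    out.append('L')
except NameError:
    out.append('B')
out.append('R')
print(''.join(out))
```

Execution trace: 'B' (except NameError) → 'R' (after the try/except). Output: BR

Answer: BR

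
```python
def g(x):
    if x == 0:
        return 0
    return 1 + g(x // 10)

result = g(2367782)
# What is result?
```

Count of digits of 2367782: 7

Answer: 7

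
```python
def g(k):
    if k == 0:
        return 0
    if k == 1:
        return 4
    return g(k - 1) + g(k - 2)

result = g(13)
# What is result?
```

Build up from base cases: g(0)=0, g(1)=4, g(2)=4, g(3)=8, g(4)=12, g(5)=20, g(6)=32, ..., g(13)=932

Answer: 932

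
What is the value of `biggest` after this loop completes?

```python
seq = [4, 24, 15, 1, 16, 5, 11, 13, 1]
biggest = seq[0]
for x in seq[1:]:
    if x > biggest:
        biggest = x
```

Maximum of [4, 24, 15, 1, 16, 5, 11, 13, 1]
`biggest` takes the values: 4 → 24

Answer: 24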